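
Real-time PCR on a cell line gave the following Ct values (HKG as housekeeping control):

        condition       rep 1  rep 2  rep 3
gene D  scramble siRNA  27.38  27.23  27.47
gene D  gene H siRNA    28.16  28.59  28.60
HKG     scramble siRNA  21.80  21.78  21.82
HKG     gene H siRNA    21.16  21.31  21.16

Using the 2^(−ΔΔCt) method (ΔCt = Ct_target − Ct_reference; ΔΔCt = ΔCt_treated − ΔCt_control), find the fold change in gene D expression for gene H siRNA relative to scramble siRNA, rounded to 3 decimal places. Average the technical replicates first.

Mean Ct: gene D scramble siRNA 27.360; gene D gene H siRNA 28.450; HKG scramble siRNA 21.800; HKG gene H siRNA 21.210
ΔCt(scramble siRNA) = 27.360 − 21.800 = 5.560
ΔCt(gene H siRNA) = 28.450 − 21.210 = 7.240
ΔΔCt = 7.240 − 5.560 = 1.680
Fold change = 2^(−1.680) = 0.3121

0.312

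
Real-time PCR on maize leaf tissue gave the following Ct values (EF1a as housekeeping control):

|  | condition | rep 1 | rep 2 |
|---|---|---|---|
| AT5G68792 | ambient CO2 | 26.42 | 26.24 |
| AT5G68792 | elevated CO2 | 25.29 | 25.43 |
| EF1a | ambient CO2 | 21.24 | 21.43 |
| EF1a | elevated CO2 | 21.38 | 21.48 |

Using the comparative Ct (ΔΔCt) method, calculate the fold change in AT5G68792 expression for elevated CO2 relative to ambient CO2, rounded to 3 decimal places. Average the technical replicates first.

2.092

Mean Ct: AT5G68792 ambient CO2 26.330; AT5G68792 elevated CO2 25.360; EF1a ambient CO2 21.335; EF1a elevated CO2 21.430
ΔCt(ambient CO2) = 26.330 − 21.335 = 4.995
ΔCt(elevated CO2) = 25.360 − 21.430 = 3.930
ΔΔCt = 3.930 − 4.995 = -1.065
Fold change = 2^(−(-1.065)) = 2^1.065 = 2.0922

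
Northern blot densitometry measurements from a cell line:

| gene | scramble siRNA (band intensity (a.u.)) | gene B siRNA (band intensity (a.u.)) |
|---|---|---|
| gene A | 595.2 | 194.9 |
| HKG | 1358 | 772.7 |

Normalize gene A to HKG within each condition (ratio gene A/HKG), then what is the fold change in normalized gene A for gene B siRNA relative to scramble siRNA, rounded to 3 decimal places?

0.575

gene A/HKG (scramble siRNA) = 595.2 / 1358 = 0.43829
gene A/HKG (gene B siRNA) = 194.9 / 772.7 = 0.25223
Fold change = 0.25223 / 0.43829 = 0.5755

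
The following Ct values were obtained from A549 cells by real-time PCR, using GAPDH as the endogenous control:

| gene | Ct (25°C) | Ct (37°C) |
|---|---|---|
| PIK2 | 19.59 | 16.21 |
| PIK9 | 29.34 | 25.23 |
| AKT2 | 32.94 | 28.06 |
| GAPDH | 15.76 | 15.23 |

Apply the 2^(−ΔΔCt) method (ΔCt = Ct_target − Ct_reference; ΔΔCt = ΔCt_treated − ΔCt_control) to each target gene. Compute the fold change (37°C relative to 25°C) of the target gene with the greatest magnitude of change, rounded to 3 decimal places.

PIK2: ΔΔCt = (16.21−15.23) − (19.59−15.76) = 0.98 − 3.83 = -2.85; fold change = 2^2.85 = 7.210
PIK9: ΔΔCt = (25.23−15.23) − (29.34−15.76) = 10.00 − 13.58 = -3.58; fold change = 2^3.58 = 11.959
AKT2: ΔΔCt = (28.06−15.23) − (32.94−15.76) = 12.83 − 17.18 = -4.35; fold change = 2^4.35 = 20.393
AKT2 has the largest |ΔΔCt| = 4.35.

20.393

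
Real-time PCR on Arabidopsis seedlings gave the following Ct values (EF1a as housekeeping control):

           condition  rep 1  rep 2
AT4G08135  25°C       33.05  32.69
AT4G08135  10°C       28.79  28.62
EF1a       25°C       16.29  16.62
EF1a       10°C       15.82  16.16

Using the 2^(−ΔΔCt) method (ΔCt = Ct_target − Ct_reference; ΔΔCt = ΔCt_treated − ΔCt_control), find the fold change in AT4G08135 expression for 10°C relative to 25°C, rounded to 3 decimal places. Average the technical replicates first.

12.996

Mean Ct: AT4G08135 25°C 32.870; AT4G08135 10°C 28.705; EF1a 25°C 16.455; EF1a 10°C 15.990
ΔCt(25°C) = 32.870 − 16.455 = 16.415
ΔCt(10°C) = 28.705 − 15.990 = 12.715
ΔΔCt = 12.715 − 16.415 = -3.700
Fold change = 2^(−(-3.700)) = 2^3.700 = 12.9960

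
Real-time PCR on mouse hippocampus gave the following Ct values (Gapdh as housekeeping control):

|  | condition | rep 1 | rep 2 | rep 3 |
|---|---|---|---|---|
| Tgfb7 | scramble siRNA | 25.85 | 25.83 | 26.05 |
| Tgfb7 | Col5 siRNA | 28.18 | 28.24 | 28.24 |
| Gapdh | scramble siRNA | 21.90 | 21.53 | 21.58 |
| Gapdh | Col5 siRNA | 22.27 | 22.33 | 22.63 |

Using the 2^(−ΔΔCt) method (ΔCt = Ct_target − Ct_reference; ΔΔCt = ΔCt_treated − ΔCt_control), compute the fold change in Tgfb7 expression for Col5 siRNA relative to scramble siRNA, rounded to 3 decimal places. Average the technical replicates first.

Mean Ct: Tgfb7 scramble siRNA 25.910; Tgfb7 Col5 siRNA 28.220; Gapdh scramble siRNA 21.670; Gapdh Col5 siRNA 22.410
ΔCt(scramble siRNA) = 25.910 − 21.670 = 4.240
ΔCt(Col5 siRNA) = 28.220 − 22.410 = 5.810
ΔΔCt = 5.810 − 4.240 = 1.570
Fold change = 2^(−1.570) = 0.3368

0.337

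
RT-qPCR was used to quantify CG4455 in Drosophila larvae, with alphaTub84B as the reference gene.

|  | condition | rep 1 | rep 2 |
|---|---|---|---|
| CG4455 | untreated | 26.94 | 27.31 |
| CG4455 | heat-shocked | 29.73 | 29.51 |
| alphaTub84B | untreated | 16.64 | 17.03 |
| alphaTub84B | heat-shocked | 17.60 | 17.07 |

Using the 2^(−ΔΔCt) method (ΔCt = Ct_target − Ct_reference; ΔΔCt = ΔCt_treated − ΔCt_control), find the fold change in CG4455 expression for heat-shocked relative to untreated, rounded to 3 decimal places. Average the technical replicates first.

0.251

Mean Ct: CG4455 untreated 27.125; CG4455 heat-shocked 29.620; alphaTub84B untreated 16.835; alphaTub84B heat-shocked 17.335
ΔCt(untreated) = 27.125 − 16.835 = 10.290
ΔCt(heat-shocked) = 29.620 − 17.335 = 12.285
ΔΔCt = 12.285 − 10.290 = 1.995
Fold change = 2^(−1.995) = 0.2509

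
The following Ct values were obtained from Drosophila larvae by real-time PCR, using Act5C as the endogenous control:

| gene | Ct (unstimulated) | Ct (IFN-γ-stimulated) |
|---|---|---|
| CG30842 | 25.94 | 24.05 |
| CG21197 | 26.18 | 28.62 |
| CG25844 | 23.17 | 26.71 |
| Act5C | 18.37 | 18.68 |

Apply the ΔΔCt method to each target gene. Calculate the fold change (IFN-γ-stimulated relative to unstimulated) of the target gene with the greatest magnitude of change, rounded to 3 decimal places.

CG30842: ΔΔCt = (24.05−18.68) − (25.94−18.37) = 5.37 − 7.57 = -2.20; fold change = 2^2.20 = 4.595
CG21197: ΔΔCt = (28.62−18.68) − (26.18−18.37) = 9.94 − 7.81 = 2.13; fold change = 2^-2.13 = 0.228
CG25844: ΔΔCt = (26.71−18.68) − (23.17−18.37) = 8.03 − 4.80 = 3.23; fold change = 2^-3.23 = 0.107
CG25844 has the largest |ΔΔCt| = 3.23.

0.107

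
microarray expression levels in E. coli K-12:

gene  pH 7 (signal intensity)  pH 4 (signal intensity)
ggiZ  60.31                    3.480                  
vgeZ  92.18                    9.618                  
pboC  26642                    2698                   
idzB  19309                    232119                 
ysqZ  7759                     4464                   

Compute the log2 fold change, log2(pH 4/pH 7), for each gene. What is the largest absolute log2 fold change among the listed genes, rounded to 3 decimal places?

log2(3.480/60.31) = -4.115  (ggiZ)
log2(9.618/92.18) = -3.261  (vgeZ)
log2(2698/26642) = -3.304  (pboC)
log2(232119/19309) = 3.588  (idzB)
log2(4464/7759) = -0.798  (ysqZ)
The largest magnitude belongs to ggiZ.

4.115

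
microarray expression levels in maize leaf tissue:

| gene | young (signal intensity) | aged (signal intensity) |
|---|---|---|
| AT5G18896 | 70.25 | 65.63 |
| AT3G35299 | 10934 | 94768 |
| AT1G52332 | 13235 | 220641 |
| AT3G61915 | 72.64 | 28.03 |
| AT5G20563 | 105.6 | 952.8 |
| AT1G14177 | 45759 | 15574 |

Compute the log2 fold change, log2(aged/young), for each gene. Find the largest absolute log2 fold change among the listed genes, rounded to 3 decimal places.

log2(65.63/70.25) = -0.098  (AT5G18896)
log2(94768/10934) = 3.116  (AT3G35299)
log2(220641/13235) = 4.059  (AT1G52332)
log2(28.03/72.64) = -1.374  (AT3G61915)
log2(952.8/105.6) = 3.174  (AT5G20563)
log2(15574/45759) = -1.555  (AT1G14177)
The largest magnitude belongs to AT1G52332.

4.059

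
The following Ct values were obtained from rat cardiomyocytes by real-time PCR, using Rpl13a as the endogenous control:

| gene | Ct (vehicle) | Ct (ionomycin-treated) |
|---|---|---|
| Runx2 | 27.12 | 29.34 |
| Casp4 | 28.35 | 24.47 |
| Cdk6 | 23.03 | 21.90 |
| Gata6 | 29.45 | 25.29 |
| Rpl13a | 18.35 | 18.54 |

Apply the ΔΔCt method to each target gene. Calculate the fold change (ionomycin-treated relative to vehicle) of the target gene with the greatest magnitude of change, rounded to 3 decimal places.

Runx2: ΔΔCt = (29.34−18.54) − (27.12−18.35) = 10.80 − 8.77 = 2.03; fold change = 2^-2.03 = 0.245
Casp4: ΔΔCt = (24.47−18.54) − (28.35−18.35) = 5.93 − 10.00 = -4.07; fold change = 2^4.07 = 16.795
Cdk6: ΔΔCt = (21.90−18.54) − (23.03−18.35) = 3.36 − 4.68 = -1.32; fold change = 2^1.32 = 2.497
Gata6: ΔΔCt = (25.29−18.54) − (29.45−18.35) = 6.75 − 11.10 = -4.35; fold change = 2^4.35 = 20.393
Gata6 has the largest |ΔΔCt| = 4.35.

20.393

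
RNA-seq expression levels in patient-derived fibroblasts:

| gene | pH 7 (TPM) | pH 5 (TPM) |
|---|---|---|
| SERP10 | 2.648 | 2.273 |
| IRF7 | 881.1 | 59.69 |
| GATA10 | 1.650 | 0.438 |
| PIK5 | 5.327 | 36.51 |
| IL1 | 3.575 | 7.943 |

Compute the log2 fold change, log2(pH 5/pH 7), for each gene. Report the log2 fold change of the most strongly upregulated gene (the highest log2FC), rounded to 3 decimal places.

2.777

log2(2.273/2.648) = -0.220  (SERP10)
log2(59.69/881.1) = -3.884  (IRF7)
log2(0.438/1.650) = -1.913  (GATA10)
log2(36.51/5.327) = 2.777  (PIK5)
log2(7.943/3.575) = 1.152  (IL1)
PIK5 is most strongly upregulated.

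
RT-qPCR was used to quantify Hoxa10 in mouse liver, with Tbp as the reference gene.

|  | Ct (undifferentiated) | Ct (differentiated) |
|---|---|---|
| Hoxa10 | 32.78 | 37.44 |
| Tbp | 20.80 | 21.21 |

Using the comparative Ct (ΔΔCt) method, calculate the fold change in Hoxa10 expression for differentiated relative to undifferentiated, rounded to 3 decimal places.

ΔCt(undifferentiated) = 32.780 − 20.800 = 11.980
ΔCt(differentiated) = 37.440 − 21.210 = 16.230
ΔΔCt = 16.230 − 11.980 = 4.250
Fold change = 2^(−4.250) = 0.0526

0.053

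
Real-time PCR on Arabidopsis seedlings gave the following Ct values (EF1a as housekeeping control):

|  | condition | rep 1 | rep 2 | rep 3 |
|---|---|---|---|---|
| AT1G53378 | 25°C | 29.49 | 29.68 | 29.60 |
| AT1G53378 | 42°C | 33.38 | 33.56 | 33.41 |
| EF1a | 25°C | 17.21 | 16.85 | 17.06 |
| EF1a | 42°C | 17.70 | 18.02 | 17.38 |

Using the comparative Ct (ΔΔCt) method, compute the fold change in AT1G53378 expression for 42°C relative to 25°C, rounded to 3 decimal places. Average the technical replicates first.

Mean Ct: AT1G53378 25°C 29.590; AT1G53378 42°C 33.450; EF1a 25°C 17.040; EF1a 42°C 17.700
ΔCt(25°C) = 29.590 − 17.040 = 12.550
ΔCt(42°C) = 33.450 − 17.700 = 15.750
ΔΔCt = 15.750 − 12.550 = 3.200
Fold change = 2^(−3.200) = 0.1088

0.109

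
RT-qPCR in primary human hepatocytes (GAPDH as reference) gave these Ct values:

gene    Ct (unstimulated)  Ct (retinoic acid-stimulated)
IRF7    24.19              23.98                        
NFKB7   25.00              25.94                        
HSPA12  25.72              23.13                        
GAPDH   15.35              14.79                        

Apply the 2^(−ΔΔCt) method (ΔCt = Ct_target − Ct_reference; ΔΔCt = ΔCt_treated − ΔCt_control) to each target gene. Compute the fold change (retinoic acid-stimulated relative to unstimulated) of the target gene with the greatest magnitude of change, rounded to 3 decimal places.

IRF7: ΔΔCt = (23.98−14.79) − (24.19−15.35) = 9.19 − 8.84 = 0.35; fold change = 2^-0.35 = 0.785
NFKB7: ΔΔCt = (25.94−14.79) − (25.00−15.35) = 11.15 − 9.65 = 1.50; fold change = 2^-1.50 = 0.354
HSPA12: ΔΔCt = (23.13−14.79) − (25.72−15.35) = 8.34 − 10.37 = -2.03; fold change = 2^2.03 = 4.084
HSPA12 has the largest |ΔΔCt| = 2.03.

4.084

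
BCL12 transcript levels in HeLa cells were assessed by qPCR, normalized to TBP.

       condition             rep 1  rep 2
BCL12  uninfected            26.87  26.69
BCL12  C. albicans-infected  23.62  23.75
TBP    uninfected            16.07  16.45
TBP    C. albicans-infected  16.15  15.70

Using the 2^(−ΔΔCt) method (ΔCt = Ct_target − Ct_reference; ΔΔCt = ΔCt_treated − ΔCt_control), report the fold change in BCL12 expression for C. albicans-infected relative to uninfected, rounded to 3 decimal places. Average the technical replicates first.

6.774

Mean Ct: BCL12 uninfected 26.780; BCL12 C. albicans-infected 23.685; TBP uninfected 16.260; TBP C. albicans-infected 15.925
ΔCt(uninfected) = 26.780 − 16.260 = 10.520
ΔCt(C. albicans-infected) = 23.685 − 15.925 = 7.760
ΔΔCt = 7.760 − 10.520 = -2.760
Fold change = 2^(−(-2.760)) = 2^2.760 = 6.7740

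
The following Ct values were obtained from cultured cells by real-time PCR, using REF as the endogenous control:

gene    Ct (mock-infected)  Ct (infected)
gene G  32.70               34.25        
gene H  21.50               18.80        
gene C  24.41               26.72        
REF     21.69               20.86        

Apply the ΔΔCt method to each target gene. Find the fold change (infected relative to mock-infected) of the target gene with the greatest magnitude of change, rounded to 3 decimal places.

0.113

gene G: ΔΔCt = (34.25−20.86) − (32.70−21.69) = 13.39 − 11.01 = 2.38; fold change = 2^-2.38 = 0.192
gene H: ΔΔCt = (18.80−20.86) − (21.50−21.69) = -2.06 − (-0.19) = -1.87; fold change = 2^1.87 = 3.655
gene C: ΔΔCt = (26.72−20.86) − (24.41−21.69) = 5.86 − 2.72 = 3.14; fold change = 2^-3.14 = 0.113
gene C has the largest |ΔΔCt| = 3.14.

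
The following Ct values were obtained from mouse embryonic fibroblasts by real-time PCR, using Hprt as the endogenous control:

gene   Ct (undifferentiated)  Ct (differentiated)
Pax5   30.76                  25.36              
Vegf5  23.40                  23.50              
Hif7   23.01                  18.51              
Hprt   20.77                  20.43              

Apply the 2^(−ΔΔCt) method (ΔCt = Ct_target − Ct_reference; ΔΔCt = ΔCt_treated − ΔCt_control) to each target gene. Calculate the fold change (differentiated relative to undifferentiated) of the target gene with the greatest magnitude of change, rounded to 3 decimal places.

33.359

Pax5: ΔΔCt = (25.36−20.43) − (30.76−20.77) = 4.93 − 9.99 = -5.06; fold change = 2^5.06 = 33.359
Vegf5: ΔΔCt = (23.50−20.43) − (23.40−20.77) = 3.07 − 2.63 = 0.44; fold change = 2^-0.44 = 0.737
Hif7: ΔΔCt = (18.51−20.43) − (23.01−20.77) = -1.92 − 2.24 = -4.16; fold change = 2^4.16 = 17.877
Pax5 has the largest |ΔΔCt| = 5.06.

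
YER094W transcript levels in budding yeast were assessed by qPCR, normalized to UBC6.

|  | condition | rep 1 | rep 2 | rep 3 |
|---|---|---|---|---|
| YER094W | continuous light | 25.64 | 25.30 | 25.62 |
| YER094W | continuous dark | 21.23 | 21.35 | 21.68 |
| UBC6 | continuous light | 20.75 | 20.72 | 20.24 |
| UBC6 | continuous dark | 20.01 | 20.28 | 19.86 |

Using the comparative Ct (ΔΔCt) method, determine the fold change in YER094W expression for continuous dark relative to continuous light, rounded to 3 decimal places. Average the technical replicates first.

Mean Ct: YER094W continuous light 25.520; YER094W continuous dark 21.420; UBC6 continuous light 20.570; UBC6 continuous dark 20.050
ΔCt(continuous light) = 25.520 − 20.570 = 4.950
ΔCt(continuous dark) = 21.420 − 20.050 = 1.370
ΔΔCt = 1.370 − 4.950 = -3.580
Fold change = 2^(−(-3.580)) = 2^3.580 = 11.9588

11.959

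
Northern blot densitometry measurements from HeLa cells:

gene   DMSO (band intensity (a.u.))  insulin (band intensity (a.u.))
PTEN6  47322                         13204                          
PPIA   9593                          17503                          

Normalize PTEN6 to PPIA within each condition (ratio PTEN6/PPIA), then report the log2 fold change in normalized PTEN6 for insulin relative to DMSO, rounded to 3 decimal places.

-2.709

PTEN6/PPIA (DMSO) = 47322 / 9593 = 4.933
PTEN6/PPIA (insulin) = 13204 / 17503 = 0.75438
Fold change = 0.75438 / 4.933 = 0.1529
log2(0.1529) = -2.7091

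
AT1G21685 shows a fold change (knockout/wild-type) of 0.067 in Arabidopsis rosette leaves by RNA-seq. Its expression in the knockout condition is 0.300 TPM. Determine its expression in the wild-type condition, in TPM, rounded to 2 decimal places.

wild-type expression = 0.300 / 0.067 = 4.48

4.48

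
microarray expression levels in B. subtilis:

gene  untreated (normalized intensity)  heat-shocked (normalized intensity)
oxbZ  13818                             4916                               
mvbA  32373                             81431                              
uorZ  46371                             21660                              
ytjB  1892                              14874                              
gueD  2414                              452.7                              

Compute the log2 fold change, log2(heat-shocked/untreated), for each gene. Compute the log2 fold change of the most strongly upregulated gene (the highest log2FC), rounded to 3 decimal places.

log2(4916/13818) = -1.491  (oxbZ)
log2(81431/32373) = 1.331  (mvbA)
log2(21660/46371) = -1.098  (uorZ)
log2(14874/1892) = 2.975  (ytjB)
log2(452.7/2414) = -2.415  (gueD)
ytjB is most strongly upregulated.

2.975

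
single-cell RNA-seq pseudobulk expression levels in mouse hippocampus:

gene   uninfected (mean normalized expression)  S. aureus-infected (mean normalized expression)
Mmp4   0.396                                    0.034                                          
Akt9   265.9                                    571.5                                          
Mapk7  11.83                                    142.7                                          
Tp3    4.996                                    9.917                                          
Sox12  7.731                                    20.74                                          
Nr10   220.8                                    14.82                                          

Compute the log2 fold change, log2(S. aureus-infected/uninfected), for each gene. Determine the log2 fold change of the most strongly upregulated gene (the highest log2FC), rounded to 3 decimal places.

log2(0.034/0.396) = -3.542  (Mmp4)
log2(571.5/265.9) = 1.104  (Akt9)
log2(142.7/11.83) = 3.592  (Mapk7)
log2(9.917/4.996) = 0.989  (Tp3)
log2(20.74/7.731) = 1.424  (Sox12)
log2(14.82/220.8) = -3.897  (Nr10)
Mapk7 is most strongly upregulated.

3.592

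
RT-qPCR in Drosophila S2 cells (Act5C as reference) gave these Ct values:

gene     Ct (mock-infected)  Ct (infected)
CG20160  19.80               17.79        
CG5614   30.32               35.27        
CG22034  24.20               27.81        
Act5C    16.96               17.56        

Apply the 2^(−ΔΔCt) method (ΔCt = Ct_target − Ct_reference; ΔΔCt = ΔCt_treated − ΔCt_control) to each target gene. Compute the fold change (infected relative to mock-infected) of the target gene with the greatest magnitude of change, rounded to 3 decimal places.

CG20160: ΔΔCt = (17.79−17.56) − (19.80−16.96) = 0.23 − 2.84 = -2.61; fold change = 2^2.61 = 6.105
CG5614: ΔΔCt = (35.27−17.56) − (30.32−16.96) = 17.71 − 13.36 = 4.35; fold change = 2^-4.35 = 0.049
CG22034: ΔΔCt = (27.81−17.56) − (24.20−16.96) = 10.25 − 7.24 = 3.01; fold change = 2^-3.01 = 0.124
CG5614 has the largest |ΔΔCt| = 4.35.

0.049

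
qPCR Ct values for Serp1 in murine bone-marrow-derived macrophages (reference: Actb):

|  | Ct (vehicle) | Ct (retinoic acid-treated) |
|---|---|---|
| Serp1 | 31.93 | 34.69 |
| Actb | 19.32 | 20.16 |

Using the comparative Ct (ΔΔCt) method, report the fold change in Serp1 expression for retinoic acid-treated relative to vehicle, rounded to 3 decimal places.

ΔCt(vehicle) = 31.930 − 19.320 = 12.610
ΔCt(retinoic acid-treated) = 34.690 − 20.160 = 14.530
ΔΔCt = 14.530 − 12.610 = 1.920
Fold change = 2^(−1.920) = 0.2643

0.264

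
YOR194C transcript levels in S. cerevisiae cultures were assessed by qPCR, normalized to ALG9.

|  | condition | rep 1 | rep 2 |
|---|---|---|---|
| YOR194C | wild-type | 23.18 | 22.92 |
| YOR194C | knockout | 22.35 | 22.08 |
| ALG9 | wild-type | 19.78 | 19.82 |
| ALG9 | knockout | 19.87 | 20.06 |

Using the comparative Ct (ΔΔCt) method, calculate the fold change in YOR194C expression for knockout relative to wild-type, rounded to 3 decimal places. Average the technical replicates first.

2.000

Mean Ct: YOR194C wild-type 23.050; YOR194C knockout 22.215; ALG9 wild-type 19.800; ALG9 knockout 19.965
ΔCt(wild-type) = 23.050 − 19.800 = 3.250
ΔCt(knockout) = 22.215 − 19.965 = 2.250
ΔΔCt = 2.250 − 3.250 = -1.000
Fold change = 2^(−(-1.000)) = 2^1.000 = 2.0000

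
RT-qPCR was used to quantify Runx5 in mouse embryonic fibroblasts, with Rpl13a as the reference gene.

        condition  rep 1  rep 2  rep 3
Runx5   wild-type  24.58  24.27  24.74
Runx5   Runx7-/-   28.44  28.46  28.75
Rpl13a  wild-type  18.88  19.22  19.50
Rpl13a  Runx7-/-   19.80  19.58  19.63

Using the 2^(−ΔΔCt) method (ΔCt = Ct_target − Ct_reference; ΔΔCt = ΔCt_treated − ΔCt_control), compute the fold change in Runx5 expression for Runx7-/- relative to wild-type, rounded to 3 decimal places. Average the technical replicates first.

0.085

Mean Ct: Runx5 wild-type 24.530; Runx5 Runx7-/- 28.550; Rpl13a wild-type 19.200; Rpl13a Runx7-/- 19.670
ΔCt(wild-type) = 24.530 − 19.200 = 5.330
ΔCt(Runx7-/-) = 28.550 − 19.670 = 8.880
ΔΔCt = 8.880 − 5.330 = 3.550
Fold change = 2^(−3.550) = 0.0854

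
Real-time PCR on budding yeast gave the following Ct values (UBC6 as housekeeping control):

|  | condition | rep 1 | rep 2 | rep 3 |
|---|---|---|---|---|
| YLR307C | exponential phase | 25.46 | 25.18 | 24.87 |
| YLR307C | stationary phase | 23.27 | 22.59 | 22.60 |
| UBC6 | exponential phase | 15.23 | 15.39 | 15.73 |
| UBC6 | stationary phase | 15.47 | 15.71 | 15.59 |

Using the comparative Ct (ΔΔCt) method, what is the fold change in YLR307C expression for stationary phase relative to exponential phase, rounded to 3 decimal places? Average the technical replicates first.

5.618

Mean Ct: YLR307C exponential phase 25.170; YLR307C stationary phase 22.820; UBC6 exponential phase 15.450; UBC6 stationary phase 15.590
ΔCt(exponential phase) = 25.170 − 15.450 = 9.720
ΔCt(stationary phase) = 22.820 − 15.590 = 7.230
ΔΔCt = 7.230 − 9.720 = -2.490
Fold change = 2^(−(-2.490)) = 2^2.490 = 5.6178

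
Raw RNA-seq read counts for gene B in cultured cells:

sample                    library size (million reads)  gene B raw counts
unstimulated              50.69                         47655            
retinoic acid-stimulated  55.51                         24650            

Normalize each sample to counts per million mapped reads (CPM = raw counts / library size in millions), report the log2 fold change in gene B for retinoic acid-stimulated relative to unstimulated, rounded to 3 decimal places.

-1.082

CPM(unstimulated) = 47655 / 50.69 = 940.1263
CPM(retinoic acid-stimulated) = 24650 / 55.51 = 444.0641
Fold change = 444.0641 / 940.1263 = 0.47235
log2(0.47235) = -1.0821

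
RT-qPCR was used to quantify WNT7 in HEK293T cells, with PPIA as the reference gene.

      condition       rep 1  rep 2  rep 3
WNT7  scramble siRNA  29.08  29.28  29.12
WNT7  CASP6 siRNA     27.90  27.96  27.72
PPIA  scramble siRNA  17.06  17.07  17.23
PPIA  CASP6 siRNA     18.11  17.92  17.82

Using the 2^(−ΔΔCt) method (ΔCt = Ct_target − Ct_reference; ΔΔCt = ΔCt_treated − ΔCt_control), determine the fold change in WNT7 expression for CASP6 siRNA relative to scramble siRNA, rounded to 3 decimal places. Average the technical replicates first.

4.377

Mean Ct: WNT7 scramble siRNA 29.160; WNT7 CASP6 siRNA 27.860; PPIA scramble siRNA 17.120; PPIA CASP6 siRNA 17.950
ΔCt(scramble siRNA) = 29.160 − 17.120 = 12.040
ΔCt(CASP6 siRNA) = 27.860 − 17.950 = 9.910
ΔΔCt = 9.910 − 12.040 = -2.130
Fold change = 2^(−(-2.130)) = 2^2.130 = 4.3772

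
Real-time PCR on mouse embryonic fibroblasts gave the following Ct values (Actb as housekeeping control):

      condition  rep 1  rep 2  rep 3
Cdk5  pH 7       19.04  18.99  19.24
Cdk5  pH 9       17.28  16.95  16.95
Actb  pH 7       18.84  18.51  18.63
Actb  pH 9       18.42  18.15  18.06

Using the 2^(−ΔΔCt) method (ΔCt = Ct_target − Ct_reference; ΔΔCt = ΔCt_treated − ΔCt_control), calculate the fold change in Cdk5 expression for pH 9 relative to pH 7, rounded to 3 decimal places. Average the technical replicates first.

Mean Ct: Cdk5 pH 7 19.090; Cdk5 pH 9 17.060; Actb pH 7 18.660; Actb pH 9 18.210
ΔCt(pH 7) = 19.090 − 18.660 = 0.430
ΔCt(pH 9) = 17.060 − 18.210 = -1.150
ΔΔCt = -1.150 − 0.430 = -1.580
Fold change = 2^(−(-1.580)) = 2^1.580 = 2.9897

2.990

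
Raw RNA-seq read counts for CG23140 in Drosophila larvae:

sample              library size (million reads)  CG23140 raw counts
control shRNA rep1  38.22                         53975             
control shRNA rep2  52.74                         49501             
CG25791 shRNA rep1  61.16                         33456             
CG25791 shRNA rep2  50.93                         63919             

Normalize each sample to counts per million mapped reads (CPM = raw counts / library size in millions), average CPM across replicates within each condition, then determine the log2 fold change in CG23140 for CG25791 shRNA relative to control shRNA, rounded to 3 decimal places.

CPM(control shRNA rep1) = 53975 / 38.22 = 1412.2187
CPM(control shRNA rep2) = 49501 / 52.74 = 938.5855
CPM(CG25791 shRNA rep1) = 33456 / 61.16 = 547.0242
CPM(CG25791 shRNA rep2) = 63919 / 50.93 = 1255.0363
mean CPM(control shRNA) = 1175.4021; mean CPM(CG25791 shRNA) = 901.0303
Fold change = 901.0303 / 1175.4021 = 0.76657
log2(0.76657) = -0.3835

-0.384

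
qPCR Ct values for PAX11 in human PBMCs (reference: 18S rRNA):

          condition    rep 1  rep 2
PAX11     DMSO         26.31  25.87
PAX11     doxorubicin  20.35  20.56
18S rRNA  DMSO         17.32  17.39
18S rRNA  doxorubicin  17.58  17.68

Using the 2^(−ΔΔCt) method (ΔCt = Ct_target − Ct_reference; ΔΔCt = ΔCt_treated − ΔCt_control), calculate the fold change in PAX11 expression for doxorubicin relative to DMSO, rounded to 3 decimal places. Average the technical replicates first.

60.129

Mean Ct: PAX11 DMSO 26.090; PAX11 doxorubicin 20.455; 18S rRNA DMSO 17.355; 18S rRNA doxorubicin 17.630
ΔCt(DMSO) = 26.090 − 17.355 = 8.735
ΔCt(doxorubicin) = 20.455 − 17.630 = 2.825
ΔΔCt = 2.825 − 8.735 = -5.910
Fold change = 2^(−(-5.910)) = 2^5.910 = 60.1295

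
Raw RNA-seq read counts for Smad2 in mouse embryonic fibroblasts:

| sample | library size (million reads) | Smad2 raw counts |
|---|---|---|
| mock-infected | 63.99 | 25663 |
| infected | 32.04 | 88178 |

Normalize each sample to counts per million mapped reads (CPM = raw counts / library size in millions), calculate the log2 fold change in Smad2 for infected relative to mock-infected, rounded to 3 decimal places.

CPM(mock-infected) = 25663 / 63.99 = 401.0470
CPM(infected) = 88178 / 32.04 = 2752.1223
Fold change = 2752.1223 / 401.0470 = 6.86234
log2(6.86234) = 2.7787

2.779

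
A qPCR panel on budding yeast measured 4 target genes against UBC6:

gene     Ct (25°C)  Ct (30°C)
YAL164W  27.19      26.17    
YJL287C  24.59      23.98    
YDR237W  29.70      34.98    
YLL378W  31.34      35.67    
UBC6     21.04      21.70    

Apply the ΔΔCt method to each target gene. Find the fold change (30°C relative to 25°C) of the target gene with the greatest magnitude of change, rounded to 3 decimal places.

YAL164W: ΔΔCt = (26.17−21.70) − (27.19−21.04) = 4.47 − 6.15 = -1.68; fold change = 2^1.68 = 3.204
YJL287C: ΔΔCt = (23.98−21.70) − (24.59−21.04) = 2.28 − 3.55 = -1.27; fold change = 2^1.27 = 2.412
YDR237W: ΔΔCt = (34.98−21.70) − (29.70−21.04) = 13.28 − 8.66 = 4.62; fold change = 2^-4.62 = 0.041
YLL378W: ΔΔCt = (35.67−21.70) − (31.34−21.04) = 13.97 − 10.30 = 3.67; fold change = 2^-3.67 = 0.079
YDR237W has the largest |ΔΔCt| = 4.62.

0.041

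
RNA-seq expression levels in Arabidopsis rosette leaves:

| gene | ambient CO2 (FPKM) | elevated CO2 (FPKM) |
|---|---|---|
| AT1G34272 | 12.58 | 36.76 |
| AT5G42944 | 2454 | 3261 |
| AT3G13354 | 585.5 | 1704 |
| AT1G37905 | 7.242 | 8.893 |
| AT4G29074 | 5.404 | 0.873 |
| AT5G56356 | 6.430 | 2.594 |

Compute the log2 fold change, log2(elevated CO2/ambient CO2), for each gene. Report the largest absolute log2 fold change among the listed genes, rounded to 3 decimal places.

2.630

log2(36.76/12.58) = 1.547  (AT1G34272)
log2(3261/2454) = 0.410  (AT5G42944)
log2(1704/585.5) = 1.541  (AT3G13354)
log2(8.893/7.242) = 0.296  (AT1G37905)
log2(0.873/5.404) = -2.630  (AT4G29074)
log2(2.594/6.430) = -1.310  (AT5G56356)
The largest magnitude belongs to AT4G29074.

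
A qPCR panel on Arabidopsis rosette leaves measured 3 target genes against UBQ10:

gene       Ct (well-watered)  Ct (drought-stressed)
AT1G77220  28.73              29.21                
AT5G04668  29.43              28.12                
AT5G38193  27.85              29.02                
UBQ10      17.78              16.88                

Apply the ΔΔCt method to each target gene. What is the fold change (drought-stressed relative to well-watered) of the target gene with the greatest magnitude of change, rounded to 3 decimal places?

AT1G77220: ΔΔCt = (29.21−16.88) − (28.73−17.78) = 12.33 − 10.95 = 1.38; fold change = 2^-1.38 = 0.384
AT5G04668: ΔΔCt = (28.12−16.88) − (29.43−17.78) = 11.24 − 11.65 = -0.41; fold change = 2^0.41 = 1.329
AT5G38193: ΔΔCt = (29.02−16.88) − (27.85−17.78) = 12.14 − 10.07 = 2.07; fold change = 2^-2.07 = 0.238
AT5G38193 has the largest |ΔΔCt| = 2.07.

0.238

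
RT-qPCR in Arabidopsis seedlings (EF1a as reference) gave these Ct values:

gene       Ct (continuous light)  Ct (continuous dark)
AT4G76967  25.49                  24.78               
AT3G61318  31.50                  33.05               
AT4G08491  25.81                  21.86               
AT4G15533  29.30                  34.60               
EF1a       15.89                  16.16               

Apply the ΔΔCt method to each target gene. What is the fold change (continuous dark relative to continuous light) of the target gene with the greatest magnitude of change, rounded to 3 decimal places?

AT4G76967: ΔΔCt = (24.78−16.16) − (25.49−15.89) = 8.62 − 9.60 = -0.98; fold change = 2^0.98 = 1.972
AT3G61318: ΔΔCt = (33.05−16.16) − (31.50−15.89) = 16.89 − 15.61 = 1.28; fold change = 2^-1.28 = 0.412
AT4G08491: ΔΔCt = (21.86−16.16) − (25.81−15.89) = 5.70 − 9.92 = -4.22; fold change = 2^4.22 = 18.636
AT4G15533: ΔΔCt = (34.60−16.16) − (29.30−15.89) = 18.44 − 13.41 = 5.03; fold change = 2^-5.03 = 0.031
AT4G15533 has the largest |ΔΔCt| = 5.03.

0.031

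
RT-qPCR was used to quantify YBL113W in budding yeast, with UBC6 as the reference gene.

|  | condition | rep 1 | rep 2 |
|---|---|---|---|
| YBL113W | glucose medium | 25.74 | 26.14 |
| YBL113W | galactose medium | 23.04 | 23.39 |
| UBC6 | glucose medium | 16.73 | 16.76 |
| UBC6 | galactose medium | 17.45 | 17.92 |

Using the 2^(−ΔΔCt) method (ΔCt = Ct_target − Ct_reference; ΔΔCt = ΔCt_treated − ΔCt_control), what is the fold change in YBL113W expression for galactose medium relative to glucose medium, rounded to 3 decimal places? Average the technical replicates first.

Mean Ct: YBL113W glucose medium 25.940; YBL113W galactose medium 23.215; UBC6 glucose medium 16.745; UBC6 galactose medium 17.685
ΔCt(glucose medium) = 25.940 − 16.745 = 9.195
ΔCt(galactose medium) = 23.215 − 17.685 = 5.530
ΔΔCt = 5.530 − 9.195 = -3.665
Fold change = 2^(−(-3.665)) = 2^3.665 = 12.6845

12.685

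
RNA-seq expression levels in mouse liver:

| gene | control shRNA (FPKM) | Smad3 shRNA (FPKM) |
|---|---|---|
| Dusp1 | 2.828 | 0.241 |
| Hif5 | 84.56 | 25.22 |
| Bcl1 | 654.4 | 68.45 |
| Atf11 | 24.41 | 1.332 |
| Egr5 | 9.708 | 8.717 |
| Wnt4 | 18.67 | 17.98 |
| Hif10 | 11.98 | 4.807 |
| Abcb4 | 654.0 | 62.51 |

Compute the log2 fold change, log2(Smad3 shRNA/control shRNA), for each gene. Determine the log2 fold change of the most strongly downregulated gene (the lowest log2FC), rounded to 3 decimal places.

log2(0.241/2.828) = -3.553  (Dusp1)
log2(25.22/84.56) = -1.745  (Hif5)
log2(68.45/654.4) = -3.257  (Bcl1)
log2(1.332/24.41) = -4.196  (Atf11)
log2(8.717/9.708) = -0.155  (Egr5)
log2(17.98/18.67) = -0.054  (Wnt4)
log2(4.807/11.98) = -1.317  (Hif10)
log2(62.51/654.0) = -3.387  (Abcb4)
Atf11 is most strongly downregulated.

-4.196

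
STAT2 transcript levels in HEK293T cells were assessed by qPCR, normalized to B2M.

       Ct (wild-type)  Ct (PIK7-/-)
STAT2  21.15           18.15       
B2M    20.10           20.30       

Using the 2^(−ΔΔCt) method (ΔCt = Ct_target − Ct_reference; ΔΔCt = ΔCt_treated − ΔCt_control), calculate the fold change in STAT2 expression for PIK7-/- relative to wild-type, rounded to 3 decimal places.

9.190

ΔCt(wild-type) = 21.150 − 20.100 = 1.050
ΔCt(PIK7-/-) = 18.150 − 20.300 = -2.150
ΔΔCt = -2.150 − 1.050 = -3.200
Fold change = 2^(−(-3.200)) = 2^3.200 = 9.1896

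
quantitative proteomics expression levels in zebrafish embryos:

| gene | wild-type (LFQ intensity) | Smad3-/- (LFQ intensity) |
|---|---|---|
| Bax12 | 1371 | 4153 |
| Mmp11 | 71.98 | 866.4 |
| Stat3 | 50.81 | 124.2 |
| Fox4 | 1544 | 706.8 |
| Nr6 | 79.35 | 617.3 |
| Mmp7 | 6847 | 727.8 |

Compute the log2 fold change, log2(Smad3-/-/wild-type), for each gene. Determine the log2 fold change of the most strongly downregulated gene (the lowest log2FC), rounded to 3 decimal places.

log2(4153/1371) = 1.599  (Bax12)
log2(866.4/71.98) = 3.589  (Mmp11)
log2(124.2/50.81) = 1.289  (Stat3)
log2(706.8/1544) = -1.127  (Fox4)
log2(617.3/79.35) = 2.960  (Nr6)
log2(727.8/6847) = -3.234  (Mmp7)
Mmp7 is most strongly downregulated.

-3.234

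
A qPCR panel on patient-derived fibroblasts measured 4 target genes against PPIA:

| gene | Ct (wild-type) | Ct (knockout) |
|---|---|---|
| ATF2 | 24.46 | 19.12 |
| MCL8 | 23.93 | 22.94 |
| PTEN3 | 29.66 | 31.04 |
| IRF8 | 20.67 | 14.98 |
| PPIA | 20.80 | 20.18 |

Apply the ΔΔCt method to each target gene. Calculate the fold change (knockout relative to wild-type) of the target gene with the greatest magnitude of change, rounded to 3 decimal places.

ATF2: ΔΔCt = (19.12−20.18) − (24.46−20.80) = -1.06 − 3.66 = -4.72; fold change = 2^4.72 = 26.355
MCL8: ΔΔCt = (22.94−20.18) − (23.93−20.80) = 2.76 − 3.13 = -0.37; fold change = 2^0.37 = 1.292
PTEN3: ΔΔCt = (31.04−20.18) − (29.66−20.80) = 10.86 − 8.86 = 2.00; fold change = 2^-2.00 = 0.250
IRF8: ΔΔCt = (14.98−20.18) − (20.67−20.80) = -5.20 − (-0.13) = -5.07; fold change = 2^5.07 = 33.591
IRF8 has the largest |ΔΔCt| = 5.07.

33.591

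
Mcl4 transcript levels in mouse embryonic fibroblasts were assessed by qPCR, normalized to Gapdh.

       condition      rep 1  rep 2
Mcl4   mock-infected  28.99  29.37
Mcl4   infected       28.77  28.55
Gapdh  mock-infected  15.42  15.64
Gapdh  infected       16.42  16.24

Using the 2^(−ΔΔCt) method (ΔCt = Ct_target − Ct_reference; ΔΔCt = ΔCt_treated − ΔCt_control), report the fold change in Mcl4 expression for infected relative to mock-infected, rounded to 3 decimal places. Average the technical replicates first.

Mean Ct: Mcl4 mock-infected 29.180; Mcl4 infected 28.660; Gapdh mock-infected 15.530; Gapdh infected 16.330
ΔCt(mock-infected) = 29.180 − 15.530 = 13.650
ΔCt(infected) = 28.660 − 16.330 = 12.330
ΔΔCt = 12.330 − 13.650 = -1.320
Fold change = 2^(−(-1.320)) = 2^1.320 = 2.4967

2.497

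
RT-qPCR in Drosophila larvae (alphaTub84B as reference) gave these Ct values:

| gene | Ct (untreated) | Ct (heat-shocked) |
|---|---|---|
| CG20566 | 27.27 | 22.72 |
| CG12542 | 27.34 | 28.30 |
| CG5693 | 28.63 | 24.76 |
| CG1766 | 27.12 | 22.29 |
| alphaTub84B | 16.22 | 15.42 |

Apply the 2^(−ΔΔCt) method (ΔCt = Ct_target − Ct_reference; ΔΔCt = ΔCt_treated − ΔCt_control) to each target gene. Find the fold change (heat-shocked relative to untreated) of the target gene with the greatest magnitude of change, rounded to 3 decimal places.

CG20566: ΔΔCt = (22.72−15.42) − (27.27−16.22) = 7.30 − 11.05 = -3.75; fold change = 2^3.75 = 13.454
CG12542: ΔΔCt = (28.30−15.42) − (27.34−16.22) = 12.88 − 11.12 = 1.76; fold change = 2^-1.76 = 0.295
CG5693: ΔΔCt = (24.76−15.42) − (28.63−16.22) = 9.34 − 12.41 = -3.07; fold change = 2^3.07 = 8.398
CG1766: ΔΔCt = (22.29−15.42) − (27.12−16.22) = 6.87 − 10.90 = -4.03; fold change = 2^4.03 = 16.336
CG1766 has the largest |ΔΔCt| = 4.03.

16.336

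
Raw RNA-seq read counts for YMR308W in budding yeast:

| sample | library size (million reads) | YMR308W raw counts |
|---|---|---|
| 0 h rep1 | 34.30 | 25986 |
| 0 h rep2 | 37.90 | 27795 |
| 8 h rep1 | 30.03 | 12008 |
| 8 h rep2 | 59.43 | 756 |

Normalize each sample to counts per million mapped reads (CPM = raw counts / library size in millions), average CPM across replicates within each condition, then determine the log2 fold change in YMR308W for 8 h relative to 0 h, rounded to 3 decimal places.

-1.853

CPM(0 h rep1) = 25986 / 34.30 = 757.6093
CPM(0 h rep2) = 27795 / 37.90 = 733.3773
CPM(8 h rep1) = 12008 / 30.03 = 399.8668
CPM(8 h rep2) = 756 / 59.43 = 12.7208
mean CPM(0 h) = 745.4933; mean CPM(8 h) = 206.2938
Fold change = 206.2938 / 745.4933 = 0.27672
log2(0.27672) = -1.8535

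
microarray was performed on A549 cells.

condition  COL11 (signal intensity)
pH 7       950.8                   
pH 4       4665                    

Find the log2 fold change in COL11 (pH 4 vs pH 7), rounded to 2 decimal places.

2.29

Fold change = 4665 / 950.8 = 4.9064
log2(4.9064) = 2.295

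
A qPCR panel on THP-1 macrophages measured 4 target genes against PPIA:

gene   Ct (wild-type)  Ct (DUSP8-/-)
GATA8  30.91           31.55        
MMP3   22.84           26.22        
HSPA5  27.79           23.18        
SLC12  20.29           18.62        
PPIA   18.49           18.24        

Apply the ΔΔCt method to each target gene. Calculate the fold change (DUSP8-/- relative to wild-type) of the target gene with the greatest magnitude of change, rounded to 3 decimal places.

20.535

GATA8: ΔΔCt = (31.55−18.24) − (30.91−18.49) = 13.31 − 12.42 = 0.89; fold change = 2^-0.89 = 0.540
MMP3: ΔΔCt = (26.22−18.24) − (22.84−18.49) = 7.98 − 4.35 = 3.63; fold change = 2^-3.63 = 0.081
HSPA5: ΔΔCt = (23.18−18.24) − (27.79−18.49) = 4.94 − 9.30 = -4.36; fold change = 2^4.36 = 20.535
SLC12: ΔΔCt = (18.62−18.24) − (20.29−18.49) = 0.38 − 1.80 = -1.42; fold change = 2^1.42 = 2.676
HSPA5 has the largest |ΔΔCt| = 4.36.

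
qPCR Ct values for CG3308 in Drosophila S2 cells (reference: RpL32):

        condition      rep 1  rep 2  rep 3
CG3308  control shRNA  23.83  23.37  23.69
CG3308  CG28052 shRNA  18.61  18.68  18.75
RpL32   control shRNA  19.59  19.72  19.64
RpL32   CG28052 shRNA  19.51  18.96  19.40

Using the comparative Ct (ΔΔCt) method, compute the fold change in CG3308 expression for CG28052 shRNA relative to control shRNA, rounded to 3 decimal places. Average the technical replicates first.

24.084

Mean Ct: CG3308 control shRNA 23.630; CG3308 CG28052 shRNA 18.680; RpL32 control shRNA 19.650; RpL32 CG28052 shRNA 19.290
ΔCt(control shRNA) = 23.630 − 19.650 = 3.980
ΔCt(CG28052 shRNA) = 18.680 − 19.290 = -0.610
ΔΔCt = -0.610 − 3.980 = -4.590
Fold change = 2^(−(-4.590)) = 2^4.590 = 24.0839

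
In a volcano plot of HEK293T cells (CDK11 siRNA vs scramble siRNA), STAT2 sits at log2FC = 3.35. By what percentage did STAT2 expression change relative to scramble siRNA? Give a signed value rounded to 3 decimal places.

919.649%

Fold change = 2^(3.35) = 10.1965
Percent change = (FC − 1) × 100% = (10.1965 − 1) × 100 = 919.649%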